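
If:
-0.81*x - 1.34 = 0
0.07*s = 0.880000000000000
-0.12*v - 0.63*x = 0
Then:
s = 12.57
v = 8.69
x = -1.65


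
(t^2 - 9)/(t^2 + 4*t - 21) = (t + 3)/(t + 7)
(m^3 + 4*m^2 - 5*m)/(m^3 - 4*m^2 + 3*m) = (m + 5)/(m - 3)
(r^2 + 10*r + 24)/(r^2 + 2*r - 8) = (r + 6)/(r - 2)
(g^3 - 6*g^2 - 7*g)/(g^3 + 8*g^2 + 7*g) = (g - 7)/(g + 7)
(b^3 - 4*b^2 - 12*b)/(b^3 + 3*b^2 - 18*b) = (b^2 - 4*b - 12)/(b^2 + 3*b - 18)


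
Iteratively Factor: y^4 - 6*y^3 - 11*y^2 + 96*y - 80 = (y + 4)*(y^3 - 10*y^2 + 29*y - 20) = (y - 4)*(y + 4)*(y^2 - 6*y + 5) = (y - 5)*(y - 4)*(y + 4)*(y - 1)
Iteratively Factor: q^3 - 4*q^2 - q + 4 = (q - 4)*(q^2 - 1) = (q - 4)*(q + 1)*(q - 1)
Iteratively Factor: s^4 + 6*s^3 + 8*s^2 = (s + 2)*(s^3 + 4*s^2) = s*(s + 2)*(s^2 + 4*s) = s*(s + 2)*(s + 4)*(s)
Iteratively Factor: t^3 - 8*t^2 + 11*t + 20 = (t + 1)*(t^2 - 9*t + 20) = (t - 4)*(t + 1)*(t - 5)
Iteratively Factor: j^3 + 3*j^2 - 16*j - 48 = (j - 4)*(j^2 + 7*j + 12) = (j - 4)*(j + 3)*(j + 4)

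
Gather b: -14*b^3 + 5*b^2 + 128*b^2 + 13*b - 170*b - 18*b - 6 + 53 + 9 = -14*b^3 + 133*b^2 - 175*b + 56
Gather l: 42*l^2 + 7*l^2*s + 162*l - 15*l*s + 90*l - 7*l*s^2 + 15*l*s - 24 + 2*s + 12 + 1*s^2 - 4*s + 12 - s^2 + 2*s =l^2*(7*s + 42) + l*(252 - 7*s^2)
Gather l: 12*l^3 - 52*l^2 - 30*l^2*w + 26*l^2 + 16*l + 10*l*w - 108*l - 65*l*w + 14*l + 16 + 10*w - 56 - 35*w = 12*l^3 + l^2*(-30*w - 26) + l*(-55*w - 78) - 25*w - 40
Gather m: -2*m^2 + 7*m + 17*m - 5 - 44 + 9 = -2*m^2 + 24*m - 40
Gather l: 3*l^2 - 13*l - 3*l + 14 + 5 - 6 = 3*l^2 - 16*l + 13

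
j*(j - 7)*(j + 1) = j^3 - 6*j^2 - 7*j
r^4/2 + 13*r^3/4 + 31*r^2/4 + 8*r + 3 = (r/2 + 1)*(r + 1)*(r + 3/2)*(r + 2)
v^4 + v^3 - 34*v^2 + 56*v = v*(v - 4)*(v - 2)*(v + 7)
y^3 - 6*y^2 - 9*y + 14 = (y - 7)*(y - 1)*(y + 2)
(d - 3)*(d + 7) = d^2 + 4*d - 21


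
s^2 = s^2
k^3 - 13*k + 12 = (k - 3)*(k - 1)*(k + 4)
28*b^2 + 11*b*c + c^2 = (4*b + c)*(7*b + c)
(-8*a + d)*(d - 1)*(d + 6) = -8*a*d^2 - 40*a*d + 48*a + d^3 + 5*d^2 - 6*d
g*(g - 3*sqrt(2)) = g^2 - 3*sqrt(2)*g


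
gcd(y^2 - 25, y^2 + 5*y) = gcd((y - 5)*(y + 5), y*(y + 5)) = y + 5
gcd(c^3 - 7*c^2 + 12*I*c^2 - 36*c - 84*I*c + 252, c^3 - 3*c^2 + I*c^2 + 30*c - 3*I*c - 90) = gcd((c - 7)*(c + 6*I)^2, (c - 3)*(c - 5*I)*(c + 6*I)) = c + 6*I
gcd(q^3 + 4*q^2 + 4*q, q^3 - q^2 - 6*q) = q^2 + 2*q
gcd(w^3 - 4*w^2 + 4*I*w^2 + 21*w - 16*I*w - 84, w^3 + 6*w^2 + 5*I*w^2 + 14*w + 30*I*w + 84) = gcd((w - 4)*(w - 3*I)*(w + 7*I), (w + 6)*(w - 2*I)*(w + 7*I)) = w + 7*I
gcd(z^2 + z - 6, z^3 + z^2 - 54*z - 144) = z + 3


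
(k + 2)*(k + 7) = k^2 + 9*k + 14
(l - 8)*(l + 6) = l^2 - 2*l - 48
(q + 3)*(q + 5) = q^2 + 8*q + 15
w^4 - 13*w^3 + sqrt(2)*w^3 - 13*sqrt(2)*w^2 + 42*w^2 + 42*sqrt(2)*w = w*(w - 7)*(w - 6)*(w + sqrt(2))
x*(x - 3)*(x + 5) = x^3 + 2*x^2 - 15*x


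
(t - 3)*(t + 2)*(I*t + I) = I*t^3 - 7*I*t - 6*I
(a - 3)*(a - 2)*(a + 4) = a^3 - a^2 - 14*a + 24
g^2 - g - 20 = (g - 5)*(g + 4)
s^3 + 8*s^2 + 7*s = s*(s + 1)*(s + 7)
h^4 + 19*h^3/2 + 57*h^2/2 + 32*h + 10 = (h + 1/2)*(h + 2)^2*(h + 5)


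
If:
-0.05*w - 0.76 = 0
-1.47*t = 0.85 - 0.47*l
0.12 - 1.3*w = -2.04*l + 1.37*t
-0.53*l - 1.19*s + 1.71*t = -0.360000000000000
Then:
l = -12.90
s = -0.71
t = -4.70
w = -15.20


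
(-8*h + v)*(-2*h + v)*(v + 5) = 16*h^2*v + 80*h^2 - 10*h*v^2 - 50*h*v + v^3 + 5*v^2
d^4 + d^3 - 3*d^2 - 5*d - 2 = (d - 2)*(d + 1)^3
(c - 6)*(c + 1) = c^2 - 5*c - 6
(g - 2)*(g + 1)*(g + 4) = g^3 + 3*g^2 - 6*g - 8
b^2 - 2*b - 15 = (b - 5)*(b + 3)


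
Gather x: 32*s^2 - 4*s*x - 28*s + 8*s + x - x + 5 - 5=32*s^2 - 4*s*x - 20*s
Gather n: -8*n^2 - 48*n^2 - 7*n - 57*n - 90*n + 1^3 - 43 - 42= -56*n^2 - 154*n - 84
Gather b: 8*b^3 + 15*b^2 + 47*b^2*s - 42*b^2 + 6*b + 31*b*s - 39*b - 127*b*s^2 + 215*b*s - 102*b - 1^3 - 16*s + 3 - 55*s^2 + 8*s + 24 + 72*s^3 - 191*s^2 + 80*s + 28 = 8*b^3 + b^2*(47*s - 27) + b*(-127*s^2 + 246*s - 135) + 72*s^3 - 246*s^2 + 72*s + 54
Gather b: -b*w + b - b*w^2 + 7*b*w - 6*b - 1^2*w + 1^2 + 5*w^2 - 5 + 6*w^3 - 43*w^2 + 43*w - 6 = b*(-w^2 + 6*w - 5) + 6*w^3 - 38*w^2 + 42*w - 10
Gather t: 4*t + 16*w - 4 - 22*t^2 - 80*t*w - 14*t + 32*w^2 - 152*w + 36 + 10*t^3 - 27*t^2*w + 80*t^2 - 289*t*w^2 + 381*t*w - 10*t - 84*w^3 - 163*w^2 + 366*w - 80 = 10*t^3 + t^2*(58 - 27*w) + t*(-289*w^2 + 301*w - 20) - 84*w^3 - 131*w^2 + 230*w - 48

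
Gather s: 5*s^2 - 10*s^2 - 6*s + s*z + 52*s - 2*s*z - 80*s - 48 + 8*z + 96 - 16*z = -5*s^2 + s*(-z - 34) - 8*z + 48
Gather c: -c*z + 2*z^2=-c*z + 2*z^2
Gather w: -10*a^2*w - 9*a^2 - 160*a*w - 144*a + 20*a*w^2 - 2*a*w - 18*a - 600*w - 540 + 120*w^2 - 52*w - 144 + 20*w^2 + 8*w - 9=-9*a^2 - 162*a + w^2*(20*a + 140) + w*(-10*a^2 - 162*a - 644) - 693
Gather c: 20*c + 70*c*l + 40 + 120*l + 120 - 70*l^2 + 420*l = c*(70*l + 20) - 70*l^2 + 540*l + 160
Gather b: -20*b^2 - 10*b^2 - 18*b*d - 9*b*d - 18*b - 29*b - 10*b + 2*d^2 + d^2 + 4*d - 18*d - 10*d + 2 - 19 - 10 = -30*b^2 + b*(-27*d - 57) + 3*d^2 - 24*d - 27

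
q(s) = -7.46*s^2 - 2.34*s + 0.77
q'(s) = -14.92*s - 2.34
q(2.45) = -49.74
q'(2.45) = -38.89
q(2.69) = -59.51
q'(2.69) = -42.47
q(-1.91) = -21.98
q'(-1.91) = 26.16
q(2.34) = -45.55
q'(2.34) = -37.25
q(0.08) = 0.54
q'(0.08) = -3.53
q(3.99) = -127.33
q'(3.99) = -61.87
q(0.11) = 0.42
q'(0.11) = -3.98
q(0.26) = -0.34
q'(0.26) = -6.22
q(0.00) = 0.77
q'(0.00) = -2.34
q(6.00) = -281.83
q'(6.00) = -91.86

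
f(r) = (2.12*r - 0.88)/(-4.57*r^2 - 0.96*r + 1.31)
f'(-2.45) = 0.14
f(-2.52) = 0.25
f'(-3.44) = 0.06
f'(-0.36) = 5.38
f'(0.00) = 1.13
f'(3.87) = 0.02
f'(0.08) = 0.93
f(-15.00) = 0.03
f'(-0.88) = 8.62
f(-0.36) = -1.55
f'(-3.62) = 0.05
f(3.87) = -0.10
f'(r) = (2.12*r - 0.88)*(9.14*r + 0.96)/(-4.57*r^2 - 0.96*r + 1.31)^2 + 2.12/(-4.57*r^2 - 0.96*r + 1.31)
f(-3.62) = 0.16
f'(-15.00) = 0.00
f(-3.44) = 0.17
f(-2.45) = 0.26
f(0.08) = -0.59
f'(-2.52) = 0.13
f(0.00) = -0.67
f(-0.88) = 1.98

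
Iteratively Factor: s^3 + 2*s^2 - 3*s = (s)*(s^2 + 2*s - 3) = s*(s - 1)*(s + 3)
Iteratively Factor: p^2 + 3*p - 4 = (p - 1)*(p + 4)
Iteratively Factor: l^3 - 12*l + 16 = (l - 2)*(l^2 + 2*l - 8) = (l - 2)*(l + 4)*(l - 2)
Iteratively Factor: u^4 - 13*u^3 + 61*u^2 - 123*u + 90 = (u - 3)*(u^3 - 10*u^2 + 31*u - 30) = (u - 3)*(u - 2)*(u^2 - 8*u + 15) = (u - 3)^2*(u - 2)*(u - 5)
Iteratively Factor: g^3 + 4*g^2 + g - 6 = (g + 3)*(g^2 + g - 2) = (g - 1)*(g + 3)*(g + 2)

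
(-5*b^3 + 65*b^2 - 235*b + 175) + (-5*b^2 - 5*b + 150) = -5*b^3 + 60*b^2 - 240*b + 325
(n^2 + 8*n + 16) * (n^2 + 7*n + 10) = n^4 + 15*n^3 + 82*n^2 + 192*n + 160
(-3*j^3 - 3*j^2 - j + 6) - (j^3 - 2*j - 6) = -4*j^3 - 3*j^2 + j + 12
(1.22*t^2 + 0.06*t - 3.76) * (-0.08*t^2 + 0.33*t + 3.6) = -0.0976*t^4 + 0.3978*t^3 + 4.7126*t^2 - 1.0248*t - 13.536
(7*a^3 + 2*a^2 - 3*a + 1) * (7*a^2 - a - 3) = 49*a^5 + 7*a^4 - 44*a^3 + 4*a^2 + 8*a - 3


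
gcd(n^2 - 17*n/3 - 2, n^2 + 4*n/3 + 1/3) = n + 1/3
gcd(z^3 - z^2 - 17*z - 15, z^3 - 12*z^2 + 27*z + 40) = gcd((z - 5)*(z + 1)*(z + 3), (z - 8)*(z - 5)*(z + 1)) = z^2 - 4*z - 5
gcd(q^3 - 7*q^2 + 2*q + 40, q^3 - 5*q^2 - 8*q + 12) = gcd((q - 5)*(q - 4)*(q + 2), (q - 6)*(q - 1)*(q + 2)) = q + 2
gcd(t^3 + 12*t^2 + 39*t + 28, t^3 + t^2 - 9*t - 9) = t + 1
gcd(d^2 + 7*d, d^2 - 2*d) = d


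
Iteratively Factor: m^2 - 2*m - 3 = (m - 3)*(m + 1)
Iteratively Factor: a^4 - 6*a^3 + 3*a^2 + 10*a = (a - 2)*(a^3 - 4*a^2 - 5*a) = (a - 2)*(a + 1)*(a^2 - 5*a) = a*(a - 2)*(a + 1)*(a - 5)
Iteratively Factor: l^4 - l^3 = (l)*(l^3 - l^2) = l^2*(l^2 - l) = l^2*(l - 1)*(l)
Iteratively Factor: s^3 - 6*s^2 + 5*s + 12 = (s + 1)*(s^2 - 7*s + 12) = (s - 3)*(s + 1)*(s - 4)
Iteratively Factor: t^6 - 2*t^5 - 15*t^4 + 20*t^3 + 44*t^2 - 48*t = (t - 1)*(t^5 - t^4 - 16*t^3 + 4*t^2 + 48*t) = (t - 4)*(t - 1)*(t^4 + 3*t^3 - 4*t^2 - 12*t) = (t - 4)*(t - 2)*(t - 1)*(t^3 + 5*t^2 + 6*t) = (t - 4)*(t - 2)*(t - 1)*(t + 3)*(t^2 + 2*t) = t*(t - 4)*(t - 2)*(t - 1)*(t + 3)*(t + 2)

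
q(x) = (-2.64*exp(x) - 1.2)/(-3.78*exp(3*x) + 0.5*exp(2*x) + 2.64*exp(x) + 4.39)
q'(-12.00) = 0.00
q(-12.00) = -0.27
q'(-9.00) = 0.00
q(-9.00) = -0.27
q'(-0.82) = -0.19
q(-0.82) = -0.44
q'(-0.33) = -0.58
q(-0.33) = -0.60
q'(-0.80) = -0.19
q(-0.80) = -0.45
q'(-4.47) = -0.00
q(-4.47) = -0.28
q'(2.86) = -0.00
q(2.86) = 0.00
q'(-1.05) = -0.13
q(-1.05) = -0.41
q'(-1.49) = -0.08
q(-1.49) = -0.36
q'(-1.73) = -0.07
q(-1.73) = -0.34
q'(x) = (-2.64*exp(x) - 1.2)*(11.34*exp(3*x) - 1.0*exp(2*x) - 2.64*exp(x))/(-3.78*exp(3*x) + 0.5*exp(2*x) + 2.64*exp(x) + 4.39)^2 - 2.64*exp(x)/(-3.78*exp(3*x) + 0.5*exp(2*x) + 2.64*exp(x) + 4.39) = (-19.9584*exp(3*x) - 12.288*exp(2*x) + 1.2*exp(x) - 8.4216)*exp(x)/(14.2884*exp(6*x) - 3.78*exp(5*x) - 19.7084*exp(4*x) - 30.5484*exp(3*x) + 11.3596*exp(2*x) + 23.1792*exp(x) + 19.2721)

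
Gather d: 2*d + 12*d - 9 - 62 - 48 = 14*d - 119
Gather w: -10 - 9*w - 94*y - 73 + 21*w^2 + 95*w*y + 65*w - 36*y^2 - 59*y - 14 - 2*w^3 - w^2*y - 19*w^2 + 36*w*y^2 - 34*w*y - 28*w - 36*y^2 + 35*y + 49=-2*w^3 + w^2*(2 - y) + w*(36*y^2 + 61*y + 28) - 72*y^2 - 118*y - 48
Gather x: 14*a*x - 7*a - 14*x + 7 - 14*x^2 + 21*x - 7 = -7*a - 14*x^2 + x*(14*a + 7)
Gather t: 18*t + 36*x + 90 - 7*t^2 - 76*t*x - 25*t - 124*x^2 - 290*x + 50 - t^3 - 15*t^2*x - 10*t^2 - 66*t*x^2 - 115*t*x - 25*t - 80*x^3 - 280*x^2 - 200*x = -t^3 + t^2*(-15*x - 17) + t*(-66*x^2 - 191*x - 32) - 80*x^3 - 404*x^2 - 454*x + 140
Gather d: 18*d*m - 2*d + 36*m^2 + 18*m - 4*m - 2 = d*(18*m - 2) + 36*m^2 + 14*m - 2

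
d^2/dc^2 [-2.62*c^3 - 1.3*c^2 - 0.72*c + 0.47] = -15.72*c - 2.6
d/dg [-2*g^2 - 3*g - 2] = -4*g - 3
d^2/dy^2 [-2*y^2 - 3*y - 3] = -4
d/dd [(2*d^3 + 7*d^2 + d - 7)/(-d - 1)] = (-4*d^3 - 13*d^2 - 14*d - 8)/(d^2 + 2*d + 1)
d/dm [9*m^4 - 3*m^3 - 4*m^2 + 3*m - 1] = 36*m^3 - 9*m^2 - 8*m + 3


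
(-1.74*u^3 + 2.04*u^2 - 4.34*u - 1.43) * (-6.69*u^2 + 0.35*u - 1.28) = 11.6406*u^5 - 14.2566*u^4 + 31.9758*u^3 + 5.4365*u^2 + 5.0547*u + 1.8304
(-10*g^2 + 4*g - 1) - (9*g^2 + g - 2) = -19*g^2 + 3*g + 1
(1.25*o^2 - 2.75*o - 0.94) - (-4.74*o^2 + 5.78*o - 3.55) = 5.99*o^2 - 8.53*o + 2.61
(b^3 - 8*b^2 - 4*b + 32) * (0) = 0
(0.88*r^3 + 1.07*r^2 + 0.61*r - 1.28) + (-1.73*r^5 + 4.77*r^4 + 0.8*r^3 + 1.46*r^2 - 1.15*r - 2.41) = -1.73*r^5 + 4.77*r^4 + 1.68*r^3 + 2.53*r^2 - 0.54*r - 3.69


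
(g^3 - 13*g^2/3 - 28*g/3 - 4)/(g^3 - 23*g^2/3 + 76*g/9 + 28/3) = 3*(g + 1)/(3*g - 7)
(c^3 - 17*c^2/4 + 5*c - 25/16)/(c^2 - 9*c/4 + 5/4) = (c^2 - 3*c + 5/4)/(c - 1)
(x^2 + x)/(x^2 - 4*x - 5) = x/(x - 5)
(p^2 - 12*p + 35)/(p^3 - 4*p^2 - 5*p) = (p - 7)/(p*(p + 1))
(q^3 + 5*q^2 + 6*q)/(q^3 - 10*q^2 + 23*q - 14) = q*(q^2 + 5*q + 6)/(q^3 - 10*q^2 + 23*q - 14)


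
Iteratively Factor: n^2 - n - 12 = (n + 3)*(n - 4)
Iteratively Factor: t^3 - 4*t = (t + 2)*(t^2 - 2*t) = t*(t + 2)*(t - 2)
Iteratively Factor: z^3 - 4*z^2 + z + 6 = (z - 3)*(z^2 - z - 2) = (z - 3)*(z + 1)*(z - 2)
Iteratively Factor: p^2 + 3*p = (p)*(p + 3)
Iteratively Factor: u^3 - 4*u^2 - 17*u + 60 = (u + 4)*(u^2 - 8*u + 15) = (u - 3)*(u + 4)*(u - 5)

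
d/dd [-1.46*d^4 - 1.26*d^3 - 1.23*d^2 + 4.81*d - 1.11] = -5.84*d^3 - 3.78*d^2 - 2.46*d + 4.81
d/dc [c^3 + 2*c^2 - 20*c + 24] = 3*c^2 + 4*c - 20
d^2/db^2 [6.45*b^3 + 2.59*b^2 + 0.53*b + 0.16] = 38.7*b + 5.18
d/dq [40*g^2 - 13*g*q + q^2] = -13*g + 2*q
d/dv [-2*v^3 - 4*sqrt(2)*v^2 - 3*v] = -6*v^2 - 8*sqrt(2)*v - 3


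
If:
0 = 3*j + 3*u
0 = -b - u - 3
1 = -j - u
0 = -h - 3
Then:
No Solution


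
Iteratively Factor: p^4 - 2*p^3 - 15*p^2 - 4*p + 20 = (p + 2)*(p^3 - 4*p^2 - 7*p + 10) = (p - 5)*(p + 2)*(p^2 + p - 2) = (p - 5)*(p + 2)^2*(p - 1)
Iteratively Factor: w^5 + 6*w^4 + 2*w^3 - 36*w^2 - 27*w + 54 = (w + 3)*(w^4 + 3*w^3 - 7*w^2 - 15*w + 18) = (w - 1)*(w + 3)*(w^3 + 4*w^2 - 3*w - 18) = (w - 2)*(w - 1)*(w + 3)*(w^2 + 6*w + 9) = (w - 2)*(w - 1)*(w + 3)^2*(w + 3)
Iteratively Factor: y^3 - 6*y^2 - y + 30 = (y - 3)*(y^2 - 3*y - 10) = (y - 3)*(y + 2)*(y - 5)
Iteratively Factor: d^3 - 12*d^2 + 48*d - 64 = (d - 4)*(d^2 - 8*d + 16) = (d - 4)^2*(d - 4)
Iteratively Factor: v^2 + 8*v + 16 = (v + 4)*(v + 4)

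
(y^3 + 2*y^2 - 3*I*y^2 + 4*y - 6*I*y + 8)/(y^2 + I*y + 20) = (y^2 + y*(2 + I) + 2*I)/(y + 5*I)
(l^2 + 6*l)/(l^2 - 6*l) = (l + 6)/(l - 6)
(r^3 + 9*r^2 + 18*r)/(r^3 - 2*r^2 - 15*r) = (r + 6)/(r - 5)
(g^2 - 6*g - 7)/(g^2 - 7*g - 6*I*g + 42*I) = (g + 1)/(g - 6*I)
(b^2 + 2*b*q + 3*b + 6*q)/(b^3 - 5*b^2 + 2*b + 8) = (b^2 + 2*b*q + 3*b + 6*q)/(b^3 - 5*b^2 + 2*b + 8)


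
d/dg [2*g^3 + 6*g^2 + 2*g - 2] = 6*g^2 + 12*g + 2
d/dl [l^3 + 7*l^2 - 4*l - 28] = 3*l^2 + 14*l - 4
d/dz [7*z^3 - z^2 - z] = 21*z^2 - 2*z - 1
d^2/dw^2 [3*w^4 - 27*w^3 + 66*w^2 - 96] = 36*w^2 - 162*w + 132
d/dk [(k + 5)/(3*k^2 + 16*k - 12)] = (3*k^2 + 16*k - 2*(k + 5)*(3*k + 8) - 12)/(3*k^2 + 16*k - 12)^2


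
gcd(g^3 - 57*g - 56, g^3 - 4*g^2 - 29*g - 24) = g^2 - 7*g - 8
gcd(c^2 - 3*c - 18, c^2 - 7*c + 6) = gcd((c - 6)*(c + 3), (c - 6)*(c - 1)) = c - 6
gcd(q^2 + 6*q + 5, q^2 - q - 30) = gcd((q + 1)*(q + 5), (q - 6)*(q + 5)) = q + 5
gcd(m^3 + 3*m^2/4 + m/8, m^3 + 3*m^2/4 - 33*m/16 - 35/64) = m + 1/4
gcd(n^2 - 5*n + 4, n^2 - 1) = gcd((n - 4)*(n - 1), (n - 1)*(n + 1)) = n - 1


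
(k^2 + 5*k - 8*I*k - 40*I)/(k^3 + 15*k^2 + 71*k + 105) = (k - 8*I)/(k^2 + 10*k + 21)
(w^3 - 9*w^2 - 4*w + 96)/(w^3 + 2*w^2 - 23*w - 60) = (w^2 - 12*w + 32)/(w^2 - w - 20)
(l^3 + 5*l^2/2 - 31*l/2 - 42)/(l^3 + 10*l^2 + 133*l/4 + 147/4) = 2*(l - 4)/(2*l + 7)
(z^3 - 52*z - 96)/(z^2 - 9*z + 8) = (z^2 + 8*z + 12)/(z - 1)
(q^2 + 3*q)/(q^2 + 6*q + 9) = q/(q + 3)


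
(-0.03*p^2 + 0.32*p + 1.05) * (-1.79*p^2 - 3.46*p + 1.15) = 0.0537*p^4 - 0.469*p^3 - 3.0212*p^2 - 3.265*p + 1.2075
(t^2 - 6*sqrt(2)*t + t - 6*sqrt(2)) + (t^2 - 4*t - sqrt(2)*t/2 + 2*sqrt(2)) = 2*t^2 - 13*sqrt(2)*t/2 - 3*t - 4*sqrt(2)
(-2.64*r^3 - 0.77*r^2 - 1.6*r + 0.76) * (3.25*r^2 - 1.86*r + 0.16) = -8.58*r^5 + 2.4079*r^4 - 4.1902*r^3 + 5.3228*r^2 - 1.6696*r + 0.1216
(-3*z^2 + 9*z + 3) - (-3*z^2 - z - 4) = 10*z + 7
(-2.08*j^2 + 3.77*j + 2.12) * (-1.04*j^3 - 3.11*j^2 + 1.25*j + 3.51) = 2.1632*j^5 + 2.548*j^4 - 16.5295*j^3 - 9.1815*j^2 + 15.8827*j + 7.4412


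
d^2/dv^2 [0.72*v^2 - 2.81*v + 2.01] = 1.44000000000000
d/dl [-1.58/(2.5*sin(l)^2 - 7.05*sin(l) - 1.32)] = (7.9*sin(l) - 11.139)*cos(l)/(-2.5*sin(l)^2 + 7.05*sin(l) + 1.32)^2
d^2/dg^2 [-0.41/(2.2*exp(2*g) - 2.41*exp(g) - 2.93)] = ((3.608*exp(g) - 0.9881)*(-2.2*exp(2*g) + 2.41*exp(g) + 2.93) + 0.41*(4.4*exp(g) - 2.41)*(8.8*exp(g) - 4.82)*exp(g))*exp(g)/(-2.2*exp(2*g) + 2.41*exp(g) + 2.93)^3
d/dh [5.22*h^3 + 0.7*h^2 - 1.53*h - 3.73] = 15.66*h^2 + 1.4*h - 1.53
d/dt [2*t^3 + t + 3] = 6*t^2 + 1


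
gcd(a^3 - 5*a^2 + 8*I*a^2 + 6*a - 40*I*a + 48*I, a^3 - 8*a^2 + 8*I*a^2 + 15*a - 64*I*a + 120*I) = a^2 + a*(-3 + 8*I) - 24*I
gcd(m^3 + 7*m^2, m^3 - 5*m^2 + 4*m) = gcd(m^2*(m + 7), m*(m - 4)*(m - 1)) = m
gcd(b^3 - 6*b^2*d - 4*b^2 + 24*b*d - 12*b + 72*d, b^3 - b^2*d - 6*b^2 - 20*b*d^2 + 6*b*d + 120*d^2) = b - 6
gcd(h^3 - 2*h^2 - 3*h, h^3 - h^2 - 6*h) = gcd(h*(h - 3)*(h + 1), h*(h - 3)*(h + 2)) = h^2 - 3*h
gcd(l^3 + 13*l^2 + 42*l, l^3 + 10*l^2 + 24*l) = l^2 + 6*l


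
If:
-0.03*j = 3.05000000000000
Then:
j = -101.67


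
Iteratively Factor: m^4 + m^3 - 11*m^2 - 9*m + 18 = (m - 1)*(m^3 + 2*m^2 - 9*m - 18) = (m - 1)*(m + 3)*(m^2 - m - 6) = (m - 1)*(m + 2)*(m + 3)*(m - 3)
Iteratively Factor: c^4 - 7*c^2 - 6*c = (c + 2)*(c^3 - 2*c^2 - 3*c) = c*(c + 2)*(c^2 - 2*c - 3) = c*(c - 3)*(c + 2)*(c + 1)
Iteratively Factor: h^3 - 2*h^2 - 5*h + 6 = (h + 2)*(h^2 - 4*h + 3) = (h - 3)*(h + 2)*(h - 1)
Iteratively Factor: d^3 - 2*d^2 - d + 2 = (d - 1)*(d^2 - d - 2) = (d - 2)*(d - 1)*(d + 1)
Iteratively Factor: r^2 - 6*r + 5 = (r - 1)*(r - 5)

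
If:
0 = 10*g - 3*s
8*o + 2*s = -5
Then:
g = 3*s/10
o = -s/4 - 5/8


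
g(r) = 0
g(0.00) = 0.00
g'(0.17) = 0.00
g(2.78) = 0.00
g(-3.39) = 0.00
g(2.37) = 0.00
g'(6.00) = 0.00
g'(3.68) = 0.00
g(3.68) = 0.00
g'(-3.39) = 0.00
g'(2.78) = 0.00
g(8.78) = 0.00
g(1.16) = 0.00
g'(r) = 0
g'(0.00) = 0.00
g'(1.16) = 0.00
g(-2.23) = 0.00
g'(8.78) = 0.00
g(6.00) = 0.00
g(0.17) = 0.00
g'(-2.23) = 0.00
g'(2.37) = 0.00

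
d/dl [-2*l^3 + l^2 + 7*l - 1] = -6*l^2 + 2*l + 7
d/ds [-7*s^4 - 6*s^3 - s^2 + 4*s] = -28*s^3 - 18*s^2 - 2*s + 4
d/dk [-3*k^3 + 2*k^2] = k*(4 - 9*k)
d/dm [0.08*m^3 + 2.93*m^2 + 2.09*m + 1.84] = 0.24*m^2 + 5.86*m + 2.09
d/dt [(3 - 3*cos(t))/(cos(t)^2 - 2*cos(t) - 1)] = 3*(sin(t)^2 + 2*cos(t) - 4)*sin(t)/(sin(t)^2 + 2*cos(t))^2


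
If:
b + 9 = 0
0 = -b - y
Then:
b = -9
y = 9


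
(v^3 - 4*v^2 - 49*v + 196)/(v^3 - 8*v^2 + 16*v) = (v^2 - 49)/(v*(v - 4))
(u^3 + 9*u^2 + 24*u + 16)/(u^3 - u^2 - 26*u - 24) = (u + 4)/(u - 6)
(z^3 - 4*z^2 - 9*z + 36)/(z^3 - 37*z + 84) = (z + 3)/(z + 7)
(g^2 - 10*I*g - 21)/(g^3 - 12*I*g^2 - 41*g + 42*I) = 1/(g - 2*I)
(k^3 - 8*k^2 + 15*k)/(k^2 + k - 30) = k*(k - 3)/(k + 6)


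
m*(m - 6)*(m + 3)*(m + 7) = m^4 + 4*m^3 - 39*m^2 - 126*m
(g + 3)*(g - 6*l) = g^2 - 6*g*l + 3*g - 18*l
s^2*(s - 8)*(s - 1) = s^4 - 9*s^3 + 8*s^2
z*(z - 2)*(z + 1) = z^3 - z^2 - 2*z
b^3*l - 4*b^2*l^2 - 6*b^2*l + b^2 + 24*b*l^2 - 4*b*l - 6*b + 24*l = (b - 6)*(b - 4*l)*(b*l + 1)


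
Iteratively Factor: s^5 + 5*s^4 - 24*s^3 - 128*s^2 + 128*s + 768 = (s - 3)*(s^4 + 8*s^3 - 128*s - 256) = (s - 3)*(s + 4)*(s^3 + 4*s^2 - 16*s - 64) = (s - 4)*(s - 3)*(s + 4)*(s^2 + 8*s + 16) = (s - 4)*(s - 3)*(s + 4)^2*(s + 4)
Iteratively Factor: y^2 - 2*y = (y)*(y - 2)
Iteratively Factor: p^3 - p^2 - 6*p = (p - 3)*(p^2 + 2*p) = p*(p - 3)*(p + 2)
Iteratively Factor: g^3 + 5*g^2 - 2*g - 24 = (g + 4)*(g^2 + g - 6) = (g + 3)*(g + 4)*(g - 2)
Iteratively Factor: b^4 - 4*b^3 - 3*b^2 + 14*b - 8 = (b + 2)*(b^3 - 6*b^2 + 9*b - 4) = (b - 1)*(b + 2)*(b^2 - 5*b + 4) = (b - 4)*(b - 1)*(b + 2)*(b - 1)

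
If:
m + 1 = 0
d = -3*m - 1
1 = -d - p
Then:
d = 2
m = -1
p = -3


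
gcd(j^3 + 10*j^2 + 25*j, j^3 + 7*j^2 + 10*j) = j^2 + 5*j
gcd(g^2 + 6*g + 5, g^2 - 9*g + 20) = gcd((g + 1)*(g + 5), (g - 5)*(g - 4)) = 1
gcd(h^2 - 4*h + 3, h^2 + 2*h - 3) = h - 1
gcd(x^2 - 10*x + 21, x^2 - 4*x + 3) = x - 3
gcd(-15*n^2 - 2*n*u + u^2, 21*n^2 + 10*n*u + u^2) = 3*n + u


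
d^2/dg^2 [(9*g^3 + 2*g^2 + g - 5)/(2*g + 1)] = 2*(36*g^3 + 54*g^2 + 27*g - 20)/(8*g^3 + 12*g^2 + 6*g + 1)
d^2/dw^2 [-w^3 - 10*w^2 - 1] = -6*w - 20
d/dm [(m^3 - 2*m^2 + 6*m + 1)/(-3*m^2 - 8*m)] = (-3*m^4 - 16*m^3 + 34*m^2 + 6*m + 8)/(m^2*(9*m^2 + 48*m + 64))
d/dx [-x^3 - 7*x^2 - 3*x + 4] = -3*x^2 - 14*x - 3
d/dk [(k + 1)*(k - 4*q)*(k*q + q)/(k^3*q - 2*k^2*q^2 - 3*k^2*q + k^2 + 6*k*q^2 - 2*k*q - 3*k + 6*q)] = q*(k + 1)*((k + 1)*(k - 4*q)*(-3*k^2*q + 4*k*q^2 + 6*k*q - 2*k - 6*q^2 + 2*q + 3) + (3*k - 8*q + 1)*(k^3*q - 2*k^2*q^2 - 3*k^2*q + k^2 + 6*k*q^2 - 2*k*q - 3*k + 6*q))/(k^3*q - 2*k^2*q^2 - 3*k^2*q + k^2 + 6*k*q^2 - 2*k*q - 3*k + 6*q)^2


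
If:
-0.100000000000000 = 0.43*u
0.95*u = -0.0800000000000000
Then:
No Solution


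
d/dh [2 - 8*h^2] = -16*h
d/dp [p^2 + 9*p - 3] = 2*p + 9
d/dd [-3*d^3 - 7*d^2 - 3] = d*(-9*d - 14)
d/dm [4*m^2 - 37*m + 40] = 8*m - 37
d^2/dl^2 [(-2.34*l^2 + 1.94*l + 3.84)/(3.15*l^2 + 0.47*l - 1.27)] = (45.42804*l^3 + 172.44738*l^2 + 80.67654*l + 27.187952)/(31.255875*l^6 + 13.990725*l^5 - 35.71722*l^4 - 11.177587*l^3 + 14.400276*l^2 + 2.274189*l - 2.048383)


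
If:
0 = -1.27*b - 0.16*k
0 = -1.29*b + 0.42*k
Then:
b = 0.00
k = 0.00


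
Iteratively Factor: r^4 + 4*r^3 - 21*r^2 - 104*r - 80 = (r + 4)*(r^3 - 21*r - 20) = (r - 5)*(r + 4)*(r^2 + 5*r + 4) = (r - 5)*(r + 4)^2*(r + 1)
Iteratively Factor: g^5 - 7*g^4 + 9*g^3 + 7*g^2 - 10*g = (g - 1)*(g^4 - 6*g^3 + 3*g^2 + 10*g) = (g - 1)*(g + 1)*(g^3 - 7*g^2 + 10*g) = g*(g - 1)*(g + 1)*(g^2 - 7*g + 10) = g*(g - 2)*(g - 1)*(g + 1)*(g - 5)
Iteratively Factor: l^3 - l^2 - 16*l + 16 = (l - 1)*(l^2 - 16) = (l - 1)*(l + 4)*(l - 4)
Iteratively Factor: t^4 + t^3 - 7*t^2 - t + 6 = (t - 1)*(t^3 + 2*t^2 - 5*t - 6) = (t - 1)*(t + 1)*(t^2 + t - 6) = (t - 1)*(t + 1)*(t + 3)*(t - 2)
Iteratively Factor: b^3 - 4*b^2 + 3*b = (b - 1)*(b^2 - 3*b) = b*(b - 1)*(b - 3)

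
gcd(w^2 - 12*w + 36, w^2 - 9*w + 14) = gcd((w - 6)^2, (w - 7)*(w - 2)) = 1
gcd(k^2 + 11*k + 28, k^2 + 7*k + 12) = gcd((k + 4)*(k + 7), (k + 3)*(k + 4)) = k + 4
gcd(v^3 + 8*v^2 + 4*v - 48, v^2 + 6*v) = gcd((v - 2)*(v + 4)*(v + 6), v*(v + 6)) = v + 6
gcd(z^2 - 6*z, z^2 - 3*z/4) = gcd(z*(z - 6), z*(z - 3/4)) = z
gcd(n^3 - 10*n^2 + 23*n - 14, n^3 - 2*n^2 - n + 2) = n^2 - 3*n + 2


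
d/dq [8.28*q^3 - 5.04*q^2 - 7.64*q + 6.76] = 24.84*q^2 - 10.08*q - 7.64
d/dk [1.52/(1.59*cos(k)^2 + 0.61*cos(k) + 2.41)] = (4.8336*cos(k) + 0.9272)*sin(k)/(1.59*cos(k)^2 + 0.61*cos(k) + 2.41)^2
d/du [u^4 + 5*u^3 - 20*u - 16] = 4*u^3 + 15*u^2 - 20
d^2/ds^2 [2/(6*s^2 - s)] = 4*(-6*s*(6*s - 1) + (12*s - 1)^2)/(s^3*(6*s - 1)^3)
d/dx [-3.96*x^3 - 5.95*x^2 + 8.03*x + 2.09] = -11.88*x^2 - 11.9*x + 8.03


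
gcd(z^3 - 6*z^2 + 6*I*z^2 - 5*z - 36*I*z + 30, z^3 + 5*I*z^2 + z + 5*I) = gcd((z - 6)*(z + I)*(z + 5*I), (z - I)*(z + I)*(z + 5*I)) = z^2 + 6*I*z - 5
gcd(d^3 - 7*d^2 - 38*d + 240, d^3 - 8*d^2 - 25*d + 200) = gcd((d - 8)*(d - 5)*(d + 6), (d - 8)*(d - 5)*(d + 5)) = d^2 - 13*d + 40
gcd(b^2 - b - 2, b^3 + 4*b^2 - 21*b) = 1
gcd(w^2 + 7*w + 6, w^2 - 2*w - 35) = 1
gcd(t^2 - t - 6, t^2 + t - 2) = t + 2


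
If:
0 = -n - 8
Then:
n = -8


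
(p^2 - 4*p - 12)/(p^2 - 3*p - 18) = (p + 2)/(p + 3)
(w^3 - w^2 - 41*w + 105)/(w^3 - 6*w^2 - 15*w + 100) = (w^2 + 4*w - 21)/(w^2 - w - 20)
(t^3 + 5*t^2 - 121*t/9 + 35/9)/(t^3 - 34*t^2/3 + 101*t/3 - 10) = (3*t^2 + 16*t - 35)/(3*(t^2 - 11*t + 30))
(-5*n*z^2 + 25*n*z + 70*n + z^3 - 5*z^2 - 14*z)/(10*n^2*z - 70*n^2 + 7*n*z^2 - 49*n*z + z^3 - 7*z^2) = (-5*n*z - 10*n + z^2 + 2*z)/(10*n^2 + 7*n*z + z^2)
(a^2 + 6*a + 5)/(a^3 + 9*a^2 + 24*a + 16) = (a + 5)/(a^2 + 8*a + 16)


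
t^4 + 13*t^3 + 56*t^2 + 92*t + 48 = (t + 1)*(t + 2)*(t + 4)*(t + 6)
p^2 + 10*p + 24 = (p + 4)*(p + 6)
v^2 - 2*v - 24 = (v - 6)*(v + 4)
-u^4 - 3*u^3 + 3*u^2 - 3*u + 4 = (u + 4)*(u - I)*(-I*u + 1)*(-I*u + I)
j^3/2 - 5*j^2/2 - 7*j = j*(j/2 + 1)*(j - 7)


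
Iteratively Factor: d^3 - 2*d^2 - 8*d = (d)*(d^2 - 2*d - 8) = d*(d - 4)*(d + 2)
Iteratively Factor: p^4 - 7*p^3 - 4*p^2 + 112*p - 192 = (p - 3)*(p^3 - 4*p^2 - 16*p + 64) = (p - 3)*(p + 4)*(p^2 - 8*p + 16) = (p - 4)*(p - 3)*(p + 4)*(p - 4)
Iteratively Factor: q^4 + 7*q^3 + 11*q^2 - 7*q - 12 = (q + 3)*(q^3 + 4*q^2 - q - 4) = (q + 3)*(q + 4)*(q^2 - 1) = (q - 1)*(q + 3)*(q + 4)*(q + 1)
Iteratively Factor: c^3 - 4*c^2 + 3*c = (c - 1)*(c^2 - 3*c) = (c - 3)*(c - 1)*(c)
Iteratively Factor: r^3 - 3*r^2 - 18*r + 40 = (r - 5)*(r^2 + 2*r - 8) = (r - 5)*(r - 2)*(r + 4)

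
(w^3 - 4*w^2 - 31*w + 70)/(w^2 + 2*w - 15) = (w^2 - 9*w + 14)/(w - 3)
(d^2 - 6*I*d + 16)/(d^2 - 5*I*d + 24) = (d + 2*I)/(d + 3*I)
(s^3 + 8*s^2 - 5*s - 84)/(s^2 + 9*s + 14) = (s^2 + s - 12)/(s + 2)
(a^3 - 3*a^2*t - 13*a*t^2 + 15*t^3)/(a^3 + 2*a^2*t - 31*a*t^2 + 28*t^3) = (-a^2 + 2*a*t + 15*t^2)/(-a^2 - 3*a*t + 28*t^2)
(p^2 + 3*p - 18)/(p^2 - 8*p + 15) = (p + 6)/(p - 5)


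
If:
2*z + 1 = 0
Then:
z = -1/2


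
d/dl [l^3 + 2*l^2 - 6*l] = 3*l^2 + 4*l - 6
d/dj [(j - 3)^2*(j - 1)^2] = 4*(j - 3)*(j - 2)*(j - 1)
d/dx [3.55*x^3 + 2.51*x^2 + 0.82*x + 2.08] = 10.65*x^2 + 5.02*x + 0.82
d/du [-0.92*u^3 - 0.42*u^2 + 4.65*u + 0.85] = -2.76*u^2 - 0.84*u + 4.65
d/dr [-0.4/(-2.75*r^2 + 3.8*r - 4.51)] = (1.52 - 2.2*r)/(2.75*r^2 - 3.8*r + 4.51)^2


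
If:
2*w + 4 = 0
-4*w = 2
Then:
No Solution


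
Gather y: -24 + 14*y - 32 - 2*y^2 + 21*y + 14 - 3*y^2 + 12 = -5*y^2 + 35*y - 30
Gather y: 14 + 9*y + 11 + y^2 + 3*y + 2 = y^2 + 12*y + 27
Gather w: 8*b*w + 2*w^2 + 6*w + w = 2*w^2 + w*(8*b + 7)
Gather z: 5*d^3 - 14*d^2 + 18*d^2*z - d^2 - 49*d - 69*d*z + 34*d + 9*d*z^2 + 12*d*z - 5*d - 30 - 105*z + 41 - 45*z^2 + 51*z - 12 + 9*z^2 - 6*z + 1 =5*d^3 - 15*d^2 - 20*d + z^2*(9*d - 36) + z*(18*d^2 - 57*d - 60)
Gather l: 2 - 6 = -4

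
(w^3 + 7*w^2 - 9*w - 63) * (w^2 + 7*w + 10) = w^5 + 14*w^4 + 50*w^3 - 56*w^2 - 531*w - 630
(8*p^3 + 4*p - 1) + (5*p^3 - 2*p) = 13*p^3 + 2*p - 1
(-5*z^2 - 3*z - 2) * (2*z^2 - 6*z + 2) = -10*z^4 + 24*z^3 + 4*z^2 + 6*z - 4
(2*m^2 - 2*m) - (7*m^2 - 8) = -5*m^2 - 2*m + 8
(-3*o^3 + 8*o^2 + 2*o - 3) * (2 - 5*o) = 15*o^4 - 46*o^3 + 6*o^2 + 19*o - 6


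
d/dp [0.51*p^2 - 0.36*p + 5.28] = 1.02*p - 0.36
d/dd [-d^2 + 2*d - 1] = 2 - 2*d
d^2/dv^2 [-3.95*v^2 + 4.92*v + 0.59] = -7.90000000000000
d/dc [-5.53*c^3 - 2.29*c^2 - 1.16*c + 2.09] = -16.59*c^2 - 4.58*c - 1.16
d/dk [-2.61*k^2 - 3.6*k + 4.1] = -5.22*k - 3.6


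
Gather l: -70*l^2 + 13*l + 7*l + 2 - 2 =-70*l^2 + 20*l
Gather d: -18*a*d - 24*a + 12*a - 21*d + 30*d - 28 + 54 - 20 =-12*a + d*(9 - 18*a) + 6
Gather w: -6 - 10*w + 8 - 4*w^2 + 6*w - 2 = -4*w^2 - 4*w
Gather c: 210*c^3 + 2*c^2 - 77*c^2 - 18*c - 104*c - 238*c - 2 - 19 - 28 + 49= 210*c^3 - 75*c^2 - 360*c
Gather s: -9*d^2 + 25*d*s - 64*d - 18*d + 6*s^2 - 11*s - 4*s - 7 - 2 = -9*d^2 - 82*d + 6*s^2 + s*(25*d - 15) - 9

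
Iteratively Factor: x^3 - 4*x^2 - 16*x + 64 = (x - 4)*(x^2 - 16) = (x - 4)*(x + 4)*(x - 4)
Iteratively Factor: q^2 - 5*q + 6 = (q - 2)*(q - 3)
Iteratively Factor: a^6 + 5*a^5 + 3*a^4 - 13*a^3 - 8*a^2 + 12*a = (a - 1)*(a^5 + 6*a^4 + 9*a^3 - 4*a^2 - 12*a) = (a - 1)*(a + 3)*(a^4 + 3*a^3 - 4*a) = (a - 1)*(a + 2)*(a + 3)*(a^3 + a^2 - 2*a) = a*(a - 1)*(a + 2)*(a + 3)*(a^2 + a - 2) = a*(a - 1)*(a + 2)^2*(a + 3)*(a - 1)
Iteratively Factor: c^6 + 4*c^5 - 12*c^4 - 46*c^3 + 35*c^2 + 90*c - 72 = (c + 3)*(c^5 + c^4 - 15*c^3 - c^2 + 38*c - 24) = (c + 3)*(c + 4)*(c^4 - 3*c^3 - 3*c^2 + 11*c - 6) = (c + 2)*(c + 3)*(c + 4)*(c^3 - 5*c^2 + 7*c - 3) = (c - 1)*(c + 2)*(c + 3)*(c + 4)*(c^2 - 4*c + 3) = (c - 1)^2*(c + 2)*(c + 3)*(c + 4)*(c - 3)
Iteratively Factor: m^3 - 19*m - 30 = (m + 3)*(m^2 - 3*m - 10) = (m + 2)*(m + 3)*(m - 5)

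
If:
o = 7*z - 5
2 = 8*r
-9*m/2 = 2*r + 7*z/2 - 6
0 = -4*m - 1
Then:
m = -1/4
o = 33/4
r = 1/4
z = 53/28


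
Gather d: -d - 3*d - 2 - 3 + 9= 4 - 4*d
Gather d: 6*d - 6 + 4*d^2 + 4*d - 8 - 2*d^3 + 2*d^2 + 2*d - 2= -2*d^3 + 6*d^2 + 12*d - 16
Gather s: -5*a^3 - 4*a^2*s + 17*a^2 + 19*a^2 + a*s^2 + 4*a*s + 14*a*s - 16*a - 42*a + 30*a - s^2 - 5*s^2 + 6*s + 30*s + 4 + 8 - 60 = -5*a^3 + 36*a^2 - 28*a + s^2*(a - 6) + s*(-4*a^2 + 18*a + 36) - 48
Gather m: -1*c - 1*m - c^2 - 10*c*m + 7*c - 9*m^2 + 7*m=-c^2 + 6*c - 9*m^2 + m*(6 - 10*c)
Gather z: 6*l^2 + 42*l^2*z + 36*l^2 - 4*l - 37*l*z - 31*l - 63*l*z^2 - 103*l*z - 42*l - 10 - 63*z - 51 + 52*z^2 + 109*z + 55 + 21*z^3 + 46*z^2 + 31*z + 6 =42*l^2 - 77*l + 21*z^3 + z^2*(98 - 63*l) + z*(42*l^2 - 140*l + 77)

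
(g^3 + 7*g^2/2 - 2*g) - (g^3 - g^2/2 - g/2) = 4*g^2 - 3*g/2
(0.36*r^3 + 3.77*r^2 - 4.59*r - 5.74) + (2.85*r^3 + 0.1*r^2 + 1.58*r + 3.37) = 3.21*r^3 + 3.87*r^2 - 3.01*r - 2.37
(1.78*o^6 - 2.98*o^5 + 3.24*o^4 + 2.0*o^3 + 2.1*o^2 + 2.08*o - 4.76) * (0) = 0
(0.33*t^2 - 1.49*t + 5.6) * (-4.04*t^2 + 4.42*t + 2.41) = -1.3332*t^4 + 7.4782*t^3 - 28.4145*t^2 + 21.1611*t + 13.496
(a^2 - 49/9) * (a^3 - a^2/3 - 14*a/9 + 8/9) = a^5 - a^4/3 - 7*a^3 + 73*a^2/27 + 686*a/81 - 392/81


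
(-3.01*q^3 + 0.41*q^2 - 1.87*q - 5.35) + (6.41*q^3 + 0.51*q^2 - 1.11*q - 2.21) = 3.4*q^3 + 0.92*q^2 - 2.98*q - 7.56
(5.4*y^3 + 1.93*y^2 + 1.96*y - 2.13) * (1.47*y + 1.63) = 7.938*y^4 + 11.6391*y^3 + 6.0271*y^2 + 0.0636999999999999*y - 3.4719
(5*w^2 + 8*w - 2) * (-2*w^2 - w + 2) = -10*w^4 - 21*w^3 + 6*w^2 + 18*w - 4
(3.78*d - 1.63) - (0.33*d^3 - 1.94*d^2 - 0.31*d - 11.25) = -0.33*d^3 + 1.94*d^2 + 4.09*d + 9.62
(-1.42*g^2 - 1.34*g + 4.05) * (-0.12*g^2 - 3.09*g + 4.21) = 0.1704*g^4 + 4.5486*g^3 - 2.3236*g^2 - 18.1559*g + 17.0505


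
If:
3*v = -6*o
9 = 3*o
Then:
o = 3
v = -6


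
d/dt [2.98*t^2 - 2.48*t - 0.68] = 5.96*t - 2.48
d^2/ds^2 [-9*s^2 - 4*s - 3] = -18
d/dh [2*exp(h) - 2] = 2*exp(h)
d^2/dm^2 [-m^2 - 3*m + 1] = -2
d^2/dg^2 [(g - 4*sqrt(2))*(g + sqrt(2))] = 2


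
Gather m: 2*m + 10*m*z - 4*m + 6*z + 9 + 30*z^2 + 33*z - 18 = m*(10*z - 2) + 30*z^2 + 39*z - 9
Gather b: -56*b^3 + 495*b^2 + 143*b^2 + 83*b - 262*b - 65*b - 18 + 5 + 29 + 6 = -56*b^3 + 638*b^2 - 244*b + 22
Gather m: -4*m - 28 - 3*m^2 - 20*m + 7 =-3*m^2 - 24*m - 21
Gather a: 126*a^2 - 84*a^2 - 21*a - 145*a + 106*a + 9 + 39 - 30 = 42*a^2 - 60*a + 18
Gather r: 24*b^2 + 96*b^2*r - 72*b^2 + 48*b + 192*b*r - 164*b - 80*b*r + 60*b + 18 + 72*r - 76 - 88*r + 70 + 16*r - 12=-48*b^2 - 56*b + r*(96*b^2 + 112*b)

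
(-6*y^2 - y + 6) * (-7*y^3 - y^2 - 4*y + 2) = 42*y^5 + 13*y^4 - 17*y^3 - 14*y^2 - 26*y + 12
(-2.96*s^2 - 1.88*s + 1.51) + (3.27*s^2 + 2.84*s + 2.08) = 0.31*s^2 + 0.96*s + 3.59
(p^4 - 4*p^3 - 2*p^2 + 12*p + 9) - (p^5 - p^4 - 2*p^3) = -p^5 + 2*p^4 - 2*p^3 - 2*p^2 + 12*p + 9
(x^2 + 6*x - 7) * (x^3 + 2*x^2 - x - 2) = x^5 + 8*x^4 + 4*x^3 - 22*x^2 - 5*x + 14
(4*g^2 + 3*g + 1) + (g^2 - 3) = 5*g^2 + 3*g - 2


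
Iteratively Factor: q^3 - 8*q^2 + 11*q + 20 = (q - 4)*(q^2 - 4*q - 5) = (q - 4)*(q + 1)*(q - 5)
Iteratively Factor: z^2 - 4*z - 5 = (z - 5)*(z + 1)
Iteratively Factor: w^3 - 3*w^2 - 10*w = (w)*(w^2 - 3*w - 10) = w*(w - 5)*(w + 2)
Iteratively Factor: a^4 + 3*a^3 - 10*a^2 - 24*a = (a + 4)*(a^3 - a^2 - 6*a) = (a - 3)*(a + 4)*(a^2 + 2*a) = a*(a - 3)*(a + 4)*(a + 2)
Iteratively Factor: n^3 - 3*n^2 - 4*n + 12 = (n - 2)*(n^2 - n - 6) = (n - 2)*(n + 2)*(n - 3)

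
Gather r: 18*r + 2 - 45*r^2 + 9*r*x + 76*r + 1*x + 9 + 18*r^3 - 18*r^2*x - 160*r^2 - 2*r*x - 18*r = 18*r^3 + r^2*(-18*x - 205) + r*(7*x + 76) + x + 11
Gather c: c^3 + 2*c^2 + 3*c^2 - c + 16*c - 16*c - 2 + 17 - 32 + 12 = c^3 + 5*c^2 - c - 5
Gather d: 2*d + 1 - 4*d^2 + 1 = -4*d^2 + 2*d + 2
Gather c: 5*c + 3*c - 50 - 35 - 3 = 8*c - 88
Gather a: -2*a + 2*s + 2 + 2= -2*a + 2*s + 4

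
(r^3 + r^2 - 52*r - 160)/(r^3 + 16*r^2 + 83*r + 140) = (r - 8)/(r + 7)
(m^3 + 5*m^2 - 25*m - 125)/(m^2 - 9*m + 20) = (m^2 + 10*m + 25)/(m - 4)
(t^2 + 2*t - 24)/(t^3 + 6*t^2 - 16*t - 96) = 1/(t + 4)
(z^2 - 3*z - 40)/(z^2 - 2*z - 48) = (z + 5)/(z + 6)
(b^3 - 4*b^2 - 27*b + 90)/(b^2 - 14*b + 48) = (b^2 + 2*b - 15)/(b - 8)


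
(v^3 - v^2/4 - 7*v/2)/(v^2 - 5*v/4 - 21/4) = v*(v - 2)/(v - 3)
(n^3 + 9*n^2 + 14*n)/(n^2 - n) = (n^2 + 9*n + 14)/(n - 1)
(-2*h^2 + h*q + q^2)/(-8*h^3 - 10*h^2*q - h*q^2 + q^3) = (-h + q)/(-4*h^2 - 3*h*q + q^2)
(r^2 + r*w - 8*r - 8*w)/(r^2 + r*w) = (r - 8)/r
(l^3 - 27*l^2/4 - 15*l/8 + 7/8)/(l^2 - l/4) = l - 13/2 - 7/(2*l)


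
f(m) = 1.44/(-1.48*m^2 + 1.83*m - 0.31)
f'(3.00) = 0.15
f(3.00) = -0.18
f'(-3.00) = -0.04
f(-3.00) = -0.08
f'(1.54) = 3.92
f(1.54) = -1.44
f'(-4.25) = -0.02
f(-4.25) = -0.04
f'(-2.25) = -0.09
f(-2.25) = -0.12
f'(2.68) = 0.24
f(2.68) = -0.24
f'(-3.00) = -0.04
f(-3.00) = -0.08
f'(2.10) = 0.70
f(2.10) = -0.48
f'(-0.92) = -0.62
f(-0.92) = -0.44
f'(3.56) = 0.08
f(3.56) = -0.11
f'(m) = 1.44*(2.96*m - 1.83)/(-1.48*m^2 + 1.83*m - 0.31)^2 = (4.2624*m - 2.6352)/(1.48*m^2 - 1.83*m + 0.31)^2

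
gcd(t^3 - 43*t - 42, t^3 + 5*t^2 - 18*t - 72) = t + 6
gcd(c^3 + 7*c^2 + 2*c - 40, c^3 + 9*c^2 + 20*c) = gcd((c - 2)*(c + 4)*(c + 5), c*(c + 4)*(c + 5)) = c^2 + 9*c + 20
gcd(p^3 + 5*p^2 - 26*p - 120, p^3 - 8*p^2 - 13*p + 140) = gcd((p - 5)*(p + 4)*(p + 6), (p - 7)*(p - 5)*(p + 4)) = p^2 - p - 20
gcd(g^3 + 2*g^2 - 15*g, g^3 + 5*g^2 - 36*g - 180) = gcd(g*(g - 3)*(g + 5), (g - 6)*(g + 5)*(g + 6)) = g + 5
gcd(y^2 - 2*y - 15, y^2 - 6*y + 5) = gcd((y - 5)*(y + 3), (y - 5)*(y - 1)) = y - 5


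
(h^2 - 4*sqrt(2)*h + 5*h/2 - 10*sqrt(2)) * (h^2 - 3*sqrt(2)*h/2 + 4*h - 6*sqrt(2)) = h^4 - 11*sqrt(2)*h^3/2 + 13*h^3/2 - 143*sqrt(2)*h^2/4 + 22*h^2 - 55*sqrt(2)*h + 78*h + 120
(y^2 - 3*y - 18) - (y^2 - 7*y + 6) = 4*y - 24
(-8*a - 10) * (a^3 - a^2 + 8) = -8*a^4 - 2*a^3 + 10*a^2 - 64*a - 80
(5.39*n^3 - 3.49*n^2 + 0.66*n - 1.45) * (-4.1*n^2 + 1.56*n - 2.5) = -22.099*n^5 + 22.7174*n^4 - 21.6254*n^3 + 15.6996*n^2 - 3.912*n + 3.625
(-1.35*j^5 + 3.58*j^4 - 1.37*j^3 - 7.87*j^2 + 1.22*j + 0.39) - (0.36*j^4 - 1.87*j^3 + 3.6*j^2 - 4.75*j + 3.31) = -1.35*j^5 + 3.22*j^4 + 0.5*j^3 - 11.47*j^2 + 5.97*j - 2.92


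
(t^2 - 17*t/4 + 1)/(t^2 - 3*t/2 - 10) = (4*t - 1)/(2*(2*t + 5))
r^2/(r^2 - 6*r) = r/(r - 6)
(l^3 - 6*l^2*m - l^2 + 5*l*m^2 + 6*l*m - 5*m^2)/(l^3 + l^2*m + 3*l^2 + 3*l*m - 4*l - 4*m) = (l^2 - 6*l*m + 5*m^2)/(l^2 + l*m + 4*l + 4*m)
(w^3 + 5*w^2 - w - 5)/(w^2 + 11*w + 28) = (w^3 + 5*w^2 - w - 5)/(w^2 + 11*w + 28)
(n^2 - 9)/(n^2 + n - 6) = (n - 3)/(n - 2)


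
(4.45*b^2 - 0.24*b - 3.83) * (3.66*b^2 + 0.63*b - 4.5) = 16.287*b^4 + 1.9251*b^3 - 34.194*b^2 - 1.3329*b + 17.235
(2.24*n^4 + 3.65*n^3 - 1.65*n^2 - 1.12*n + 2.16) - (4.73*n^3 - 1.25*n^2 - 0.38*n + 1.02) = 2.24*n^4 - 1.08*n^3 - 0.4*n^2 - 0.74*n + 1.14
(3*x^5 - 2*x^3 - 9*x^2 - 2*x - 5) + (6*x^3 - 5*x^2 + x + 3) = 3*x^5 + 4*x^3 - 14*x^2 - x - 2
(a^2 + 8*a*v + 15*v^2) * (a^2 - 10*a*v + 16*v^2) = a^4 - 2*a^3*v - 49*a^2*v^2 - 22*a*v^3 + 240*v^4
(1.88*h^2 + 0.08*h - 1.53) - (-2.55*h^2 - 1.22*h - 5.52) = 4.43*h^2 + 1.3*h + 3.99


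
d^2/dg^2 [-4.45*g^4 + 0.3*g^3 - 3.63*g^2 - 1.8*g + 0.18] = -53.4*g^2 + 1.8*g - 7.26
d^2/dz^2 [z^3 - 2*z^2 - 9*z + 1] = 6*z - 4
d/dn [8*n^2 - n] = 16*n - 1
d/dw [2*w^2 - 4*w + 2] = 4*w - 4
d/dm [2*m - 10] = 2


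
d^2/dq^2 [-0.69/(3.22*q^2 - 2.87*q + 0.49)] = (14.308392*q^2 - 12.753132*q - 0.69*(6.44*q - 2.87)*(12.88*q - 5.74) + 2.177364)/(3.22*q^2 - 2.87*q + 0.49)^3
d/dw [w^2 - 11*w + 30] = 2*w - 11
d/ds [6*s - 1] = 6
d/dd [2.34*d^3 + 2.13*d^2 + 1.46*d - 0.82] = 7.02*d^2 + 4.26*d + 1.46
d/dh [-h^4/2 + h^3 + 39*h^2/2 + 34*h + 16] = -2*h^3 + 3*h^2 + 39*h + 34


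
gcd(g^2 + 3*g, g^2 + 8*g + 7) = 1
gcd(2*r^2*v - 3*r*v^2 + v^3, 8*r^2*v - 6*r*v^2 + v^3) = 2*r*v - v^2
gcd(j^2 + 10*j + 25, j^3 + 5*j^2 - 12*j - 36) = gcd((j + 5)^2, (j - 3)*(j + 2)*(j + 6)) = 1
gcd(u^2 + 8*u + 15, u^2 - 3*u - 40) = u + 5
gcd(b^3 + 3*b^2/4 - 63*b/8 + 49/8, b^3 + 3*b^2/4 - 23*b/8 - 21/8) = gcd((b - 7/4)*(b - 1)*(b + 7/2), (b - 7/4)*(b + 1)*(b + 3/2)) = b - 7/4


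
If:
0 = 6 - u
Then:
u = 6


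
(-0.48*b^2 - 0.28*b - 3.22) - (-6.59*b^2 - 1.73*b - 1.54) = 6.11*b^2 + 1.45*b - 1.68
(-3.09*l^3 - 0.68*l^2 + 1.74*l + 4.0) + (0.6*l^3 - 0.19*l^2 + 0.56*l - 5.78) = -2.49*l^3 - 0.87*l^2 + 2.3*l - 1.78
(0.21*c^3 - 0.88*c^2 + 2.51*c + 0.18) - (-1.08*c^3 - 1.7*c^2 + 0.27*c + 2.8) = 1.29*c^3 + 0.82*c^2 + 2.24*c - 2.62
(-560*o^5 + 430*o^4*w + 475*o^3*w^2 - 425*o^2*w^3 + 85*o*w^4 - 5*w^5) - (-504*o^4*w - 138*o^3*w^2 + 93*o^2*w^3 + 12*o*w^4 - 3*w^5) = -560*o^5 + 934*o^4*w + 613*o^3*w^2 - 518*o^2*w^3 + 73*o*w^4 - 2*w^5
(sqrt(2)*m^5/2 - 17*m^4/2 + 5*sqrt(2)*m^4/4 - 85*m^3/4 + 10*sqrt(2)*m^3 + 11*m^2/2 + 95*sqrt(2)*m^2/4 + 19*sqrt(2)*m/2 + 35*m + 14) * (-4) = -2*sqrt(2)*m^5 - 5*sqrt(2)*m^4 + 34*m^4 - 40*sqrt(2)*m^3 + 85*m^3 - 95*sqrt(2)*m^2 - 22*m^2 - 140*m - 38*sqrt(2)*m - 56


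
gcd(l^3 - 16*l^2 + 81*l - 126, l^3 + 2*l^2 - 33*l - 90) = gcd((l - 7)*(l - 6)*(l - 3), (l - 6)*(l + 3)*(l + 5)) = l - 6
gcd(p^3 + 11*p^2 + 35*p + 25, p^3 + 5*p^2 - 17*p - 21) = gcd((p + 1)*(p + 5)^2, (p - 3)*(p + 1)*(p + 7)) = p + 1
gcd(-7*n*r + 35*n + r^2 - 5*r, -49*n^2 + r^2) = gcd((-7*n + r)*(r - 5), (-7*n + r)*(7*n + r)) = -7*n + r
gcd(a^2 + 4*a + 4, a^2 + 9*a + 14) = a + 2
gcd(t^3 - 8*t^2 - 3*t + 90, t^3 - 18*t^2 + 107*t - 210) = t^2 - 11*t + 30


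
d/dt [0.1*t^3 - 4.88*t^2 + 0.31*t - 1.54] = 0.3*t^2 - 9.76*t + 0.31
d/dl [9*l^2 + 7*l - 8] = 18*l + 7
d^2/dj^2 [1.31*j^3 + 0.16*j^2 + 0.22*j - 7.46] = 7.86*j + 0.32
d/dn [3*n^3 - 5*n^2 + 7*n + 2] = 9*n^2 - 10*n + 7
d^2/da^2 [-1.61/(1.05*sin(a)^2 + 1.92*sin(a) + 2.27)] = (7.1001*sin(a)^4 + 9.73728*sin(a)^3 - 20.064786*sin(a)^2 - 26.491584*sin(a) - 4.195338)/(1.05*sin(a)^2 + 1.92*sin(a) + 2.27)^3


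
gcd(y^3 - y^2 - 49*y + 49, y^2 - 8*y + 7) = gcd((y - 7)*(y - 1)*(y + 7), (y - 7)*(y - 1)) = y^2 - 8*y + 7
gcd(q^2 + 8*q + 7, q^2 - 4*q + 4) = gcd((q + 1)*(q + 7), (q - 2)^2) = 1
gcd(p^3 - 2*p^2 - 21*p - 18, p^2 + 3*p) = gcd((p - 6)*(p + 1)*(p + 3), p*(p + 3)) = p + 3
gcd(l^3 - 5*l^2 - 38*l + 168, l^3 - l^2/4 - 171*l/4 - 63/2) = l^2 - l - 42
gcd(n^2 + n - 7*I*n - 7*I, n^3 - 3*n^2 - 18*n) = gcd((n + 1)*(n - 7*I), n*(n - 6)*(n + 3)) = 1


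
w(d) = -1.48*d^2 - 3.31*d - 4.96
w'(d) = -2.96*d - 3.31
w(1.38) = -12.35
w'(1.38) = -7.39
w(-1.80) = -3.80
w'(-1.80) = 2.02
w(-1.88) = -3.97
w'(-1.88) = 2.25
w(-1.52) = -3.35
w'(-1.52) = 1.19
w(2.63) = -23.90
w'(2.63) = -11.09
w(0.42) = -6.61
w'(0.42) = -4.55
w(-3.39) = -10.75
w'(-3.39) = 6.72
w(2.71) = -24.80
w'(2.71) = -11.33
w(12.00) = -257.80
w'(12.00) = -38.83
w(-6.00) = -38.38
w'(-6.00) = 14.45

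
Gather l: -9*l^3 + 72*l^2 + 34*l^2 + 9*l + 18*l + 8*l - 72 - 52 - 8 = -9*l^3 + 106*l^2 + 35*l - 132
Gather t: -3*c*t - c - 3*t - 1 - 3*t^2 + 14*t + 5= -c - 3*t^2 + t*(11 - 3*c) + 4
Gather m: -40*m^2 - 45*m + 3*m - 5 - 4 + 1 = -40*m^2 - 42*m - 8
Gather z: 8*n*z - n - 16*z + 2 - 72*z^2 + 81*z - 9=-n - 72*z^2 + z*(8*n + 65) - 7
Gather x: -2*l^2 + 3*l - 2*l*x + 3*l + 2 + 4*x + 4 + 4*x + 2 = -2*l^2 + 6*l + x*(8 - 2*l) + 8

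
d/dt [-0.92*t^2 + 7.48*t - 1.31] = 7.48 - 1.84*t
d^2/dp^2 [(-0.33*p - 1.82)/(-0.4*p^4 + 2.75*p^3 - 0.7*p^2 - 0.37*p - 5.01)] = (0.6336*p^7 + 0.016*p^6 - 44.53185*p^5 + 170.23326*p^4 - 67.21001*p^3 + 5.03123999999999*p^2 + 146.33472*p - 13.490606)/(0.064*p^12 - 1.32*p^11 + 9.411*p^10 - 25.239275*p^9 + 16.43205*p^8 - 28.092525*p^7 + 118.314955*p^6 - 54.002145*p^5 + 7.18626*p^4 - 199.239632*p^3 + 54.767817*p^2 + 27.861111*p + 125.751501)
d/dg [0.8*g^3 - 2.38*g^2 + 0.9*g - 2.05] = 2.4*g^2 - 4.76*g + 0.9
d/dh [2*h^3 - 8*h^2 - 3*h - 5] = 6*h^2 - 16*h - 3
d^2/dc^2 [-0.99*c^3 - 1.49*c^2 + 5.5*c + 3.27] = -5.94*c - 2.98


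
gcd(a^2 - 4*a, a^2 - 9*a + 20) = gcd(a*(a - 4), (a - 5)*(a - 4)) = a - 4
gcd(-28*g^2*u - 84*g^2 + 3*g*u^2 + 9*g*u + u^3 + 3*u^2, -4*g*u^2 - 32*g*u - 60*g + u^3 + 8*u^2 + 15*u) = -4*g*u - 12*g + u^2 + 3*u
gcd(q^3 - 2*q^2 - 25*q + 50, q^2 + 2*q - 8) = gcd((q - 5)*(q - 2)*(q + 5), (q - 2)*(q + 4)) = q - 2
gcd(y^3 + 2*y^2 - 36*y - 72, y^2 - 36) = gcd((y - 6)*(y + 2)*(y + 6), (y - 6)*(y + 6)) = y^2 - 36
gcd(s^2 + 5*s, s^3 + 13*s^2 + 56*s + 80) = s + 5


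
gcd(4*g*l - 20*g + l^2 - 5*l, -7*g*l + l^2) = 1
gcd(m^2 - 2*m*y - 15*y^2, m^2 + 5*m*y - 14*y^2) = 1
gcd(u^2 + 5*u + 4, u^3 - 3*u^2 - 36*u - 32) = u^2 + 5*u + 4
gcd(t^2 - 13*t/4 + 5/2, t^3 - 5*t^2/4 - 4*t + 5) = t^2 - 13*t/4 + 5/2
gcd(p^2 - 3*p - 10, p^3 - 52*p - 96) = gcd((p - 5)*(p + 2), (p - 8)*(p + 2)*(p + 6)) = p + 2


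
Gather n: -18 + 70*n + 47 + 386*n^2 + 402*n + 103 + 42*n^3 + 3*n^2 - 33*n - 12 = 42*n^3 + 389*n^2 + 439*n + 120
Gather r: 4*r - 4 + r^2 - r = r^2 + 3*r - 4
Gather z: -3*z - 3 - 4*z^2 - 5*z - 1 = -4*z^2 - 8*z - 4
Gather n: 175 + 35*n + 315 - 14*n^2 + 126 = -14*n^2 + 35*n + 616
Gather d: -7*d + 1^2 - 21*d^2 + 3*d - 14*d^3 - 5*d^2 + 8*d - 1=-14*d^3 - 26*d^2 + 4*d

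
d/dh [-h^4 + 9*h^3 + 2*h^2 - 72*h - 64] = -4*h^3 + 27*h^2 + 4*h - 72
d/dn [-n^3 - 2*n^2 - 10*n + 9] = -3*n^2 - 4*n - 10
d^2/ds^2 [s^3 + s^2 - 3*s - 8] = 6*s + 2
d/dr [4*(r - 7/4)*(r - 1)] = 8*r - 11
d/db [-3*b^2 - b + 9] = -6*b - 1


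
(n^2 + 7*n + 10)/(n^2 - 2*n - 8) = (n + 5)/(n - 4)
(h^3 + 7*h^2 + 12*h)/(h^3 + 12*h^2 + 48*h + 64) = h*(h + 3)/(h^2 + 8*h + 16)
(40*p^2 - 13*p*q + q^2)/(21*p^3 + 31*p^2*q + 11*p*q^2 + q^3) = (40*p^2 - 13*p*q + q^2)/(21*p^3 + 31*p^2*q + 11*p*q^2 + q^3)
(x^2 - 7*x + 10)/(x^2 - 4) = (x - 5)/(x + 2)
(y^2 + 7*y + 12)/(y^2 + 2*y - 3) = (y + 4)/(y - 1)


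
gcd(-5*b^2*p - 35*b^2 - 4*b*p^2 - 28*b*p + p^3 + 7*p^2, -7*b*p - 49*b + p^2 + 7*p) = p + 7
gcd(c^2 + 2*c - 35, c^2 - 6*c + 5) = c - 5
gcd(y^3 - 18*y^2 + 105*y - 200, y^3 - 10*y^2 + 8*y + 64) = y - 8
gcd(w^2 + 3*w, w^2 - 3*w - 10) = 1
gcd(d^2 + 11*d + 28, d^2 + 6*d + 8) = d + 4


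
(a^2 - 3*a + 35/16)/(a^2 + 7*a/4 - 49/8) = (4*a - 5)/(2*(2*a + 7))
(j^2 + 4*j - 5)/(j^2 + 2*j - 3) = (j + 5)/(j + 3)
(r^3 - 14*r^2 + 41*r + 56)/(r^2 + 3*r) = (r^3 - 14*r^2 + 41*r + 56)/(r*(r + 3))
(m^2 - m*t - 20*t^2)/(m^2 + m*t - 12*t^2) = (-m + 5*t)/(-m + 3*t)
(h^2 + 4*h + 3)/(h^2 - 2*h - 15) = (h + 1)/(h - 5)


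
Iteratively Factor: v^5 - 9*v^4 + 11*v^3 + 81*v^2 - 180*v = (v - 5)*(v^4 - 4*v^3 - 9*v^2 + 36*v) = (v - 5)*(v - 3)*(v^3 - v^2 - 12*v) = (v - 5)*(v - 3)*(v + 3)*(v^2 - 4*v) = (v - 5)*(v - 4)*(v - 3)*(v + 3)*(v)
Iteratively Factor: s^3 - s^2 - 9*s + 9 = (s + 3)*(s^2 - 4*s + 3) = (s - 1)*(s + 3)*(s - 3)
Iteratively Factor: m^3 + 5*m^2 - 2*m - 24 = (m + 4)*(m^2 + m - 6) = (m - 2)*(m + 4)*(m + 3)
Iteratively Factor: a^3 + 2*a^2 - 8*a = (a - 2)*(a^2 + 4*a) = a*(a - 2)*(a + 4)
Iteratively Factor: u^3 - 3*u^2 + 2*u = (u - 1)*(u^2 - 2*u) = u*(u - 1)*(u - 2)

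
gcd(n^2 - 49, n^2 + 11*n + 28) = n + 7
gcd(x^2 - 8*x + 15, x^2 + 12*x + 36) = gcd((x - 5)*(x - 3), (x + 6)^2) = 1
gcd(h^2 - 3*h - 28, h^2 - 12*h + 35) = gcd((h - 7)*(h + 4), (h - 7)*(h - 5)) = h - 7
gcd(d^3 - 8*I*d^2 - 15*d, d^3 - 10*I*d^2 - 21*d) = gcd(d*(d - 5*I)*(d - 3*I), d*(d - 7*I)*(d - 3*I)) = d^2 - 3*I*d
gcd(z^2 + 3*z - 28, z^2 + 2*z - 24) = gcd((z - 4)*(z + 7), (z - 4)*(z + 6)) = z - 4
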